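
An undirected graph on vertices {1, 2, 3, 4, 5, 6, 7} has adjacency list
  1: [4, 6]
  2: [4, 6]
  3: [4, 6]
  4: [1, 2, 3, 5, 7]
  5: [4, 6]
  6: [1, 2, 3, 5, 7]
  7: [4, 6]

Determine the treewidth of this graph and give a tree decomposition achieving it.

Treewidth 2.
One such decomposition:
Bags: B1 = {3, 4, 6}  B2 = {4, 5, 6}  B3 = {2, 4, 6}  B4 = {1, 4, 6}  B5 = {4, 6, 7}
Tree: B1–B2, B2–B3, B3–B4, B4–B5

Each bag holds 3 vertices, so the decomposition has width 2, which upper-bounds the treewidth. The edges 6–3–4–5–6 form a cycle, so G is not a tree and its treewidth is at least 2. The upper and lower bounds meet at 2, so that is the treewidth.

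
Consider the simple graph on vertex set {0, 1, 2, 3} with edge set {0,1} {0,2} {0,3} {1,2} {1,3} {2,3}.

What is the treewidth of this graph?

3

A width-3 tree decomposition is:
Bags: B1 = {0, 1, 2, 3}
Tree: (single bag)
A single bag containing all 4 vertices is trivially a valid decomposition of width 3. Conversely, {0, 1, 2, 3} is a clique of size 4, and the vertices of any clique must share a bag in every tree decomposition; so some bag has ≥ 4 vertices and tw(G) ≥ 3. Therefore the treewidth is 3.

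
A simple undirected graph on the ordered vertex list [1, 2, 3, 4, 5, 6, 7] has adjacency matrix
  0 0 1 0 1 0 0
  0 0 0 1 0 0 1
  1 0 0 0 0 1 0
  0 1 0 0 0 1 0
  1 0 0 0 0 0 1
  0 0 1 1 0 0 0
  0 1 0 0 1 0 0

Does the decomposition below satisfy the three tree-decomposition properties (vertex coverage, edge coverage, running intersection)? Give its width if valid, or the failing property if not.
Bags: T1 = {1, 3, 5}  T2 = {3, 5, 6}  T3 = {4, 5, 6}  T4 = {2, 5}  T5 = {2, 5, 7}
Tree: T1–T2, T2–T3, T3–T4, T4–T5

A tree decomposition must satisfy three properties: every vertex lies in some bag; for every edge, both endpoints lie together in some bag; and for every vertex, the bags containing it form a connected subtree. Here edge (4,2) lies in no bag, so the decomposition is invalid.

No — edge (4,2) lies in no bag.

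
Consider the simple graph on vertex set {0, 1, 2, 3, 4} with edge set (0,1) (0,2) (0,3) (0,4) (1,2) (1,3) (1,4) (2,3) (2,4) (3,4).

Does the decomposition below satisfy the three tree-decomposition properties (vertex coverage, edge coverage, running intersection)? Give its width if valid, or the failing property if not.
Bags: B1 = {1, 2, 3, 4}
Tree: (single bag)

No — vertex 0 appears in no bag.

A tree decomposition must satisfy three properties: every vertex lies in some bag; for every edge, both endpoints lie together in some bag; and for every vertex, the bags containing it form a connected subtree. Here vertex 0 appears in no bag, so the decomposition is invalid.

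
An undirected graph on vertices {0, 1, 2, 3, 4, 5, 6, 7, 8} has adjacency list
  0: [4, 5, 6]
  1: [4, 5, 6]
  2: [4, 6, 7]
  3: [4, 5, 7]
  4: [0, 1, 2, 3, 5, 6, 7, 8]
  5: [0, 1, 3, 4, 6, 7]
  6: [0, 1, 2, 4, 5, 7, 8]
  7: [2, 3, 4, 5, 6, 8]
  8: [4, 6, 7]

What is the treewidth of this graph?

A width-3 tree decomposition is:
Bags: B1 = {4, 5, 6, 7}  B2 = {1, 4, 5, 6}  B3 = {4, 6, 7, 8}  B4 = {3, 4, 5, 7}  B5 = {0, 4, 5, 6}  B6 = {2, 4, 6, 7}
Tree: B1–B2, B1–B3, B1–B4, B2–B5, B3–B6
Every bag has size at most 4, so the width is 4 − 1 = 3 and tw(G) ≤ 3. On the other hand G contains the 4-clique {3, 4, 5, 7}. A clique must lie in a single bag of any decomposition, so no decomposition can have width below 3. The upper and lower bounds meet at 3, so that is the treewidth.

3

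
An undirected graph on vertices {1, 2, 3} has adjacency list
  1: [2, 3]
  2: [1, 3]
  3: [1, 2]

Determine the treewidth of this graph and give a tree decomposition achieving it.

Treewidth 2.
One optimal decomposition is:
Bags: B1 = {1, 2, 3}
Tree: (single bag)

With just one bag of size 3, the width is 3 − 1 = 2, so tw(G) ≤ 2. For the lower bound, the 3 vertices {1, 2, 3} are pairwise adjacent, and any tree decomposition puts a clique entirely inside one bag — forcing width ≥ 2. Hence tw(G) = 2 exactly.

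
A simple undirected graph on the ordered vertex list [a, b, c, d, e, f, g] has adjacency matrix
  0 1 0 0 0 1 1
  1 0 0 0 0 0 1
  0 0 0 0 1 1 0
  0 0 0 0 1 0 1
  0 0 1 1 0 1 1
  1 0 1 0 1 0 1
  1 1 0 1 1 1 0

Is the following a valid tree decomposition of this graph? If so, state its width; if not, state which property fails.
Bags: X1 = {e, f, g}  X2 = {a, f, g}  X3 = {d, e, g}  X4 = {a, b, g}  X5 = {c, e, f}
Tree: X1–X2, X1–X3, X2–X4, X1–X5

Yes; width 2.

Every vertex of G appears in some bag (union = {a, b, c, d, e, f, g}); every edge is covered by a bag; and for each vertex v the set of bags containing v is connected in the bag tree. The decomposition is therefore valid. The largest bag has 3 vertices, so the width is 2.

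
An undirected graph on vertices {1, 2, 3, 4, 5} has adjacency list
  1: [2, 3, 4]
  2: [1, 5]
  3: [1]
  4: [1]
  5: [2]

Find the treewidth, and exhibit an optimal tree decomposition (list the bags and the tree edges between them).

Every bag has size at most 2, so the width is 2 − 1 = 1 and tw(G) ≤ 1. G has an edge, so its treewidth is at least 1. The upper and lower bounds meet at 1, so that is the treewidth.

Treewidth 1.
One optimal decomposition is:
Bags: B1 = {1, 2}  B2 = {2, 5}  B3 = {1, 4}  B4 = {1, 3}
Tree: B1–B2, B1–B3, B3–B4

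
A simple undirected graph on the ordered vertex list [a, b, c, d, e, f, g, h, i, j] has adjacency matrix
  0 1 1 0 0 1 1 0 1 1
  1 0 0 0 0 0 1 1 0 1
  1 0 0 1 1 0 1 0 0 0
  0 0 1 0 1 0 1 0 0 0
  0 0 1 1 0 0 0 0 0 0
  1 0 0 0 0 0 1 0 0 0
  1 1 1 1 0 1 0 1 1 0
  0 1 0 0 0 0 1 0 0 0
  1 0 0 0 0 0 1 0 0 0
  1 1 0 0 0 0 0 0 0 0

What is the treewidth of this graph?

A width-2 tree decomposition is:
Bags: B1 = {a, c, g}  B2 = {a, g, i}  B3 = {c, d, g}  B4 = {a, b, g}  B5 = {a, b, j}  B6 = {c, d, e}  B7 = {b, g, h}  B8 = {a, f, g}
Tree: B1–B2, B1–B3, B1–B4, B4–B5, B3–B6, B4–B7, B2–B8
The largest bag has 3 vertices, giving width 2; this decomposition certifies tw(G) ≤ 2. Conversely, {c, d, g} is a clique of size 3, and the vertices of any clique must share a bag in every tree decomposition; so some bag has ≥ 3 vertices and tw(G) ≥ 2. Therefore the treewidth is 2.

2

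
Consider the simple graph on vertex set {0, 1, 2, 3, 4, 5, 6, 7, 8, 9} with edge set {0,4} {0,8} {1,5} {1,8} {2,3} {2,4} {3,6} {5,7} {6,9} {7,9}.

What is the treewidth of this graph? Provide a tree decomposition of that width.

Treewidth 2.
Bags: B1 = {3, 6, 9}  B2 = {2, 3, 9}  B3 = {2, 4, 9}  B4 = {0, 4, 9}  B5 = {0, 8, 9}  B6 = {1, 8, 9}  B7 = {1, 5, 9}  B8 = {5, 7, 9}
Tree: B1–B2, B2–B3, B3–B4, B4–B5, B5–B6, B6–B7, B7–B8

The largest bag has 3 vertices, giving width 2; this decomposition certifies tw(G) ≤ 2. Since 9–6–3–2–4–0–8–1–5–7–9 is a cycle in G, G is not acyclic. Forests are exactly the graphs of treewidth ≤ 1, so tw(G) ≥ 2. Hence tw(G) = 2 exactly.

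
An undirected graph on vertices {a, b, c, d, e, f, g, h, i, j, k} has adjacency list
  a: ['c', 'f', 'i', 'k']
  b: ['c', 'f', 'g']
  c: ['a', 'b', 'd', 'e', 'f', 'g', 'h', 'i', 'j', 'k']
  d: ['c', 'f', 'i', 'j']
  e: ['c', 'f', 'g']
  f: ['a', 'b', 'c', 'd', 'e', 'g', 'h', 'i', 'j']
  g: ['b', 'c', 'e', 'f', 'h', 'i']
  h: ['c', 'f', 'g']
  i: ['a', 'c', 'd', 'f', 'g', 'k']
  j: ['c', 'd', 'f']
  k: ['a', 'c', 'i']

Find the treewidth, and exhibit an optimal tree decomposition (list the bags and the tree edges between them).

Every bag has size at most 4, so the width is 4 − 1 = 3 and tw(G) ≤ 3. On the other hand G contains the 4-clique {c, d, f, j}. A clique must lie in a single bag of any decomposition, so no decomposition can have width below 3. Hence tw(G) = 3 exactly.

Treewidth 3.
One such decomposition:
Bags: B1 = {c, e, f, g}  B2 = {c, f, g, h}  B3 = {c, f, g, i}  B4 = {a, c, f, i}  B5 = {a, c, i, k}  B6 = {c, d, f, i}  B7 = {b, c, f, g}  B8 = {c, d, f, j}
Tree: B1–B2, B1–B3, B3–B4, B4–B5, B4–B6, B1–B7, B6–B8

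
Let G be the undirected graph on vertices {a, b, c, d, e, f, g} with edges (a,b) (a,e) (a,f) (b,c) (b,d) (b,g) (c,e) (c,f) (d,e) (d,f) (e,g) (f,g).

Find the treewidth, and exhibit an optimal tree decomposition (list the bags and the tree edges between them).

Treewidth 3.
One such decomposition:
Bags: B1 = {b, d, e, f}  B2 = {a, b, e, f}  B3 = {b, e, f, g}  B4 = {b, c, e, f}
Tree: B1–B2, B2–B3, B3–B4

The largest bag has 4 vertices, giving width 3; this decomposition certifies tw(G) ≤ 3. For the lower bound: the 4 vertex sets {b,d}, {a,e}, {f}, {g} are disjoint, each induces a connected subgraph, and every pair is joined by at least one edge of G. Contracting each set to a single vertex therefore yields K_{4} as a minor, and since treewidth is minor-monotone, tw(G) ≥ tw(K_{4}) = 3. Hence tw(G) = 3 exactly.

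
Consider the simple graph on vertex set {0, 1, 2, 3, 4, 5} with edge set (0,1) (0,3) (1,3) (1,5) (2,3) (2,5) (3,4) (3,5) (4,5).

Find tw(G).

2

A width-2 tree decomposition is:
Bags: B1 = {1, 3, 5}  B2 = {2, 3, 5}  B3 = {0, 1, 3}  B4 = {3, 4, 5}
Tree: B1–B2, B1–B3, B2–B4
The largest bag has 3 vertices, giving width 2; this decomposition certifies tw(G) ≤ 2. For the lower bound, the 3 vertices {0, 1, 3} are pairwise adjacent, and any tree decomposition puts a clique entirely inside one bag — forcing width ≥ 2. The upper and lower bounds meet at 2, so that is the treewidth.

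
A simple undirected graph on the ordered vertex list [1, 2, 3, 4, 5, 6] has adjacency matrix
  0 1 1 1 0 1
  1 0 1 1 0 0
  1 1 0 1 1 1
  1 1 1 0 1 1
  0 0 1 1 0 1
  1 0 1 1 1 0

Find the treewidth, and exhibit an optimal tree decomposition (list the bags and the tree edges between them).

Every bag has size at most 4, so the width is 4 − 1 = 3 and tw(G) ≤ 3. Conversely, {1, 2, 3, 4} is a clique of size 4, and the vertices of any clique must share a bag in every tree decomposition; so some bag has ≥ 4 vertices and tw(G) ≥ 3. Hence tw(G) = 3 exactly.

Treewidth 3.
Bags: B1 = {1, 3, 4, 6}  B2 = {1, 2, 3, 4}  B3 = {3, 4, 5, 6}
Tree: B1–B2, B1–B3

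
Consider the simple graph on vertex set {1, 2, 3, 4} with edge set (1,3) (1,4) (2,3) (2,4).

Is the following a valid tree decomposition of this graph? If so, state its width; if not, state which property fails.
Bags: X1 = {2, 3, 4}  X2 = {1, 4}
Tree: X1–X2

No — edge (3,1) lies in no bag.

A tree decomposition must satisfy three properties: every vertex lies in some bag; for every edge, both endpoints lie together in some bag; and for every vertex, the bags containing it form a connected subtree. Here edge (3,1) lies in no bag, so the decomposition is invalid.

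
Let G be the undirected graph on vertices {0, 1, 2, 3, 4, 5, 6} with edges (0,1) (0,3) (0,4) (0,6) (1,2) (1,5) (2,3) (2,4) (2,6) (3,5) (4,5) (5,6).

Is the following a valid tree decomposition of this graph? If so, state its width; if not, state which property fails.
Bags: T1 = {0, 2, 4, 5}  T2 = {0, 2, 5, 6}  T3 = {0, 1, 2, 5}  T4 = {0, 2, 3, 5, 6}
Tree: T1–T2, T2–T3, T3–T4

No — bags containing vertex 6 are not connected in the tree.

A tree decomposition must satisfy three properties: every vertex lies in some bag; for every edge, both endpoints lie together in some bag; and for every vertex, the bags containing it form a connected subtree. Here bags containing vertex 6 are not connected in the tree, so the decomposition is invalid.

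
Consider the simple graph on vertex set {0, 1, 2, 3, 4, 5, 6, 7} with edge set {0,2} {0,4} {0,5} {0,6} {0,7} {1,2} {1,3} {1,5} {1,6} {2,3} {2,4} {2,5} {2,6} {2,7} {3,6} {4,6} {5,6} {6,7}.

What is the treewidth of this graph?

3

A width-3 tree decomposition is:
Bags: B1 = {1, 2, 5, 6}  B2 = {0, 2, 5, 6}  B3 = {1, 2, 3, 6}  B4 = {0, 2, 6, 7}  B5 = {0, 2, 4, 6}
Tree: B1–B2, B1–B3, B2–B4, B4–B5
Each bag holds 4 vertices, so the decomposition has width 3, which upper-bounds the treewidth. For the lower bound, the 4 vertices {0, 2, 4, 6} are pairwise adjacent, and any tree decomposition puts a clique entirely inside one bag — forcing width ≥ 3. The upper and lower bounds meet at 3, so that is the treewidth.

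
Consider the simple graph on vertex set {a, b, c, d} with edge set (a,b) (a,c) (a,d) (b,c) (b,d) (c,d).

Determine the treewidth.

A width-3 tree decomposition is:
Bags: B1 = {a, b, c, d}
Tree: (single bag)
A single bag containing all 4 vertices is trivially a valid decomposition of width 3. For the lower bound, the 4 vertices {a, b, c, d} are pairwise adjacent, and any tree decomposition puts a clique entirely inside one bag — forcing width ≥ 3. Hence tw(G) = 3 exactly.

3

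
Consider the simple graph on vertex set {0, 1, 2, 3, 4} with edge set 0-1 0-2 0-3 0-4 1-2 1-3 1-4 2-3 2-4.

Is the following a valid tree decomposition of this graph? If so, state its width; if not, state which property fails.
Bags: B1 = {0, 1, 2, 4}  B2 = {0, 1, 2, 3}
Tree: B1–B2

Yes; width 3.

Vertex coverage: the bags together contain {0, 1, 2, 3, 4}, the full vertex set. Edge coverage: each edge of G has both endpoints in at least one bag. Running intersection: for every vertex, the bags containing it form a connected subtree. All three properties hold, so this is a valid tree decomposition of width max|bag| − 1 = 3, and hence tw(G) ≤ 3.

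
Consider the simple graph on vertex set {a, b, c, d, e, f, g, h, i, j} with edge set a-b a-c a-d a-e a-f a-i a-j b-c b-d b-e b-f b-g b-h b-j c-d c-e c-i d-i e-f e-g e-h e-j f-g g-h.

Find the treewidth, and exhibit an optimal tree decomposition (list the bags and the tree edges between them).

Treewidth 3.
One such decomposition:
Bags: B1 = {a, b, c, e}  B2 = {a, b, e, f}  B3 = {a, b, c, d}  B4 = {a, c, d, i}  B5 = {b, e, f, g}  B6 = {a, b, e, j}  B7 = {b, e, g, h}
Tree: B1–B2, B1–B3, B3–B4, B2–B5, B1–B6, B5–B7

Each bag holds 4 vertices, so the decomposition has width 3, which upper-bounds the treewidth. Conversely, {a, b, c, d} is a clique of size 4, and the vertices of any clique must share a bag in every tree decomposition; so some bag has ≥ 4 vertices and tw(G) ≥ 3. Hence tw(G) = 3 exactly.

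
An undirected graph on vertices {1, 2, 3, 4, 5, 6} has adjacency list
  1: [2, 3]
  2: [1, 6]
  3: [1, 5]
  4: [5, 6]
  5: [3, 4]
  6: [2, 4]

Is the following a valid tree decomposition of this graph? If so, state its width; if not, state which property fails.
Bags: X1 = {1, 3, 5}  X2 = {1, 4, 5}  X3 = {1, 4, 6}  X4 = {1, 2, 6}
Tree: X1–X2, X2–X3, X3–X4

Yes; width 2.

Vertex coverage: the bags together contain {1, 2, 3, 4, 5, 6}, the full vertex set. Edge coverage: each edge of G has both endpoints in at least one bag. Running intersection: for every vertex, the bags containing it form a connected subtree. All three properties hold, so this is a valid tree decomposition of width max|bag| − 1 = 2, and hence tw(G) ≤ 2.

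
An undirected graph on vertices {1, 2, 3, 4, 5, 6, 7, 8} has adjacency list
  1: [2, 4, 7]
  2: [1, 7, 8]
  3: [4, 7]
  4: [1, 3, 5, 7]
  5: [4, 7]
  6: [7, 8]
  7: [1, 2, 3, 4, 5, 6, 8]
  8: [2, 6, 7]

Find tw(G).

2

A width-2 tree decomposition is:
Bags: B1 = {1, 2, 7}  B2 = {2, 7, 8}  B3 = {1, 4, 7}  B4 = {3, 4, 7}  B5 = {6, 7, 8}  B6 = {4, 5, 7}
Tree: B1–B2, B1–B3, B3–B4, B2–B5, B4–B6
Every bag has size at most 3, so the width is 3 − 1 = 2 and tw(G) ≤ 2. For the lower bound, the 3 vertices {2, 7, 8} are pairwise adjacent, and any tree decomposition puts a clique entirely inside one bag — forcing width ≥ 2. Combining the bounds, tw(G) = 2.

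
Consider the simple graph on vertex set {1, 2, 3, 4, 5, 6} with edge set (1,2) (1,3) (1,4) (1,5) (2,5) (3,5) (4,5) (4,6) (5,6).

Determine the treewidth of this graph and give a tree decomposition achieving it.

Each bag holds 3 vertices, so the decomposition has width 2, which upper-bounds the treewidth. Conversely, {1, 2, 5} is a clique of size 3, and the vertices of any clique must share a bag in every tree decomposition; so some bag has ≥ 3 vertices and tw(G) ≥ 2. The upper and lower bounds meet at 2, so that is the treewidth.

Treewidth 2.
One such decomposition:
Bags: B1 = {1, 4, 5}  B2 = {1, 3, 5}  B3 = {4, 5, 6}  B4 = {1, 2, 5}
Tree: B1–B2, B1–B3, B2–B4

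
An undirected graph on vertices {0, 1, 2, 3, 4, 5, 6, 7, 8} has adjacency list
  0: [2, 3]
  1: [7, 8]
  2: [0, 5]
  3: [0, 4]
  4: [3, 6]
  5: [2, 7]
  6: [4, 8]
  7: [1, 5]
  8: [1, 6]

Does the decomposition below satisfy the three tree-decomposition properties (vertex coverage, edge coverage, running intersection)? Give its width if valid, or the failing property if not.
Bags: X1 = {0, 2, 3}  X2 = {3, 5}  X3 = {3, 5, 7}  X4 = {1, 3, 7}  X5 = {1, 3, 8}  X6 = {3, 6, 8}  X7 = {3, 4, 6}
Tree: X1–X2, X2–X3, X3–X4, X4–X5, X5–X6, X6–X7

No — edge (2,5) lies in no bag.

A tree decomposition must satisfy three properties: every vertex lies in some bag; for every edge, both endpoints lie together in some bag; and for every vertex, the bags containing it form a connected subtree. Here edge (2,5) lies in no bag, so the decomposition is invalid.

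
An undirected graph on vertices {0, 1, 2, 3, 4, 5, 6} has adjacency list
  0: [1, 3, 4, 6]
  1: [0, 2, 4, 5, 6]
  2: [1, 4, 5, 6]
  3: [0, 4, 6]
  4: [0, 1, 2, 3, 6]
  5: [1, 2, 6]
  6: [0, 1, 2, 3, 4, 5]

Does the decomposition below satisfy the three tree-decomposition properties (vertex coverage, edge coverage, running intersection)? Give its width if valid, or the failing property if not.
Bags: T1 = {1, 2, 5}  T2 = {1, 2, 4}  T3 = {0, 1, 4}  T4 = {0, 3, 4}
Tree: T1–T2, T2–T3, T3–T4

A tree decomposition must satisfy three properties: every vertex lies in some bag; for every edge, both endpoints lie together in some bag; and for every vertex, the bags containing it form a connected subtree. Here vertex 6 appears in no bag, so the decomposition is invalid.

No — vertex 6 appears in no bag.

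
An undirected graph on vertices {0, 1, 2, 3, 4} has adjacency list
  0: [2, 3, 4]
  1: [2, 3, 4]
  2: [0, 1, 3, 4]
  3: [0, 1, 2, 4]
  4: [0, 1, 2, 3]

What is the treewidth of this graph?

3

A width-3 tree decomposition is:
Bags: B1 = {1, 2, 3, 4}  B2 = {0, 2, 3, 4}
Tree: B1–B2
Each bag holds 4 vertices, so the decomposition has width 3, which upper-bounds the treewidth. Conversely, {0, 2, 3, 4} is a clique of size 4, and the vertices of any clique must share a bag in every tree decomposition; so some bag has ≥ 4 vertices and tw(G) ≥ 3. Combining the bounds, tw(G) = 3.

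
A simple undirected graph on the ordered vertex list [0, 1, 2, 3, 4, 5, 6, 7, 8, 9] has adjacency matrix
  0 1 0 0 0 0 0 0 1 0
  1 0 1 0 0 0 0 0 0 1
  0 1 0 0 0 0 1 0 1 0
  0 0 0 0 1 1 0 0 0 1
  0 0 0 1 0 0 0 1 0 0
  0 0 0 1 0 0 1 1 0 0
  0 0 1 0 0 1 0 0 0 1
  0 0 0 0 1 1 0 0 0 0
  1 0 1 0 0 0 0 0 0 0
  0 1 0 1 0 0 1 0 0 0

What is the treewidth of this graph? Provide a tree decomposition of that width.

Treewidth 2.
One optimal decomposition is:
Bags: B1 = {4, 5, 7}  B2 = {3, 4, 5}  B3 = {3, 5, 6}  B4 = {3, 6, 9}  B5 = {2, 6, 9}  B6 = {1, 2, 9}  B7 = {1, 2, 8}  B8 = {0, 1, 8}
Tree: B1–B2, B2–B3, B3–B4, B4–B5, B5–B6, B6–B7, B7–B8

Every bag has size at most 3, so the width is 3 − 1 = 2 and tw(G) ≤ 2. Since 7–4–3–5–7 is a cycle in G, G is not acyclic. Forests are exactly the graphs of treewidth ≤ 1, so tw(G) ≥ 2. Therefore the treewidth is 2.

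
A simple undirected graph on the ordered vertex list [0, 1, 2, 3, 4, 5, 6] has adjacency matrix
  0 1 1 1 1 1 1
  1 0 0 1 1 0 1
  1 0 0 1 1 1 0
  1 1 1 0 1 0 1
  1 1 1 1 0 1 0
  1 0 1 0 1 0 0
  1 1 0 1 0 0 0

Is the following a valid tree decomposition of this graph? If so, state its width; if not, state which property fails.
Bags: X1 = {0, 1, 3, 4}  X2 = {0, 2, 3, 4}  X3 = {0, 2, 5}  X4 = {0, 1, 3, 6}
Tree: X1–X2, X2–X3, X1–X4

A tree decomposition must satisfy three properties: every vertex lies in some bag; for every edge, both endpoints lie together in some bag; and for every vertex, the bags containing it form a connected subtree. Here edge (4,5) lies in no bag, so the decomposition is invalid.

No — edge (4,5) lies in no bag.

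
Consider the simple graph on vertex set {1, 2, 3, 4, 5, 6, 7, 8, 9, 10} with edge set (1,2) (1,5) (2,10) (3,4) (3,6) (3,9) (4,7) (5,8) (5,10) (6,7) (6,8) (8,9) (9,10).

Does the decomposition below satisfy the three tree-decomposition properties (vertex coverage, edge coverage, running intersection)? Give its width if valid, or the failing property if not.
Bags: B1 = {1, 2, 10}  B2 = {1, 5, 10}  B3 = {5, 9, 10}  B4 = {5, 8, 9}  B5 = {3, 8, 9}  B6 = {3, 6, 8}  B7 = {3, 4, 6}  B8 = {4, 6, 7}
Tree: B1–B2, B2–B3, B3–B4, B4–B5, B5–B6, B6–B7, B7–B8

Yes; width 2.

Checking the three conditions: (i) the bags cover all of {1, 2, 3, 4, 5, 6, 7, 8, 9, 10}; (ii) for each edge, some bag contains both endpoints; (iii) the bags containing any fixed vertex form a subtree. All hold, so the decomposition is valid with width 3 − 1 = 2.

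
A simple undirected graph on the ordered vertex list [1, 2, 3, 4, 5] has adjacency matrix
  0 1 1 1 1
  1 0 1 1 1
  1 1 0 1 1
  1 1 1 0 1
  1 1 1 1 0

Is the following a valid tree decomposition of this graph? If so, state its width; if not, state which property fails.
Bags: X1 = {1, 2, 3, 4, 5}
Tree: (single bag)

Vertex coverage: the bags together contain {1, 2, 3, 4, 5}, the full vertex set. Edge coverage: each edge of G has both endpoints in at least one bag. Running intersection: for every vertex, the bags containing it form a connected subtree. All three properties hold, so this is a valid tree decomposition of width max|bag| − 1 = 4, and hence tw(G) ≤ 4.

Yes; width 4.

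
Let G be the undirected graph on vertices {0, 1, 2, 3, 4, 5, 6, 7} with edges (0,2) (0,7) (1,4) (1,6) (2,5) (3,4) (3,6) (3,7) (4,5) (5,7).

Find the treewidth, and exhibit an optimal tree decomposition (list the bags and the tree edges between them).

Treewidth 2.
One such decomposition:
Bags: B1 = {0, 2, 7}  B2 = {2, 5, 7}  B3 = {3, 5, 7}  B4 = {3, 4, 5}  B5 = {3, 4, 6}  B6 = {1, 4, 6}
Tree: B1–B2, B2–B3, B3–B4, B4–B5, B5–B6

Every bag has size at most 3, so the width is 3 − 1 = 2 and tw(G) ≤ 2. For the lower bound, G contains the cycle 0–2–5–7–0, so G is not a forest; only forests have treewidth ≤ 1, hence tw(G) ≥ 2. Hence tw(G) = 2 exactly.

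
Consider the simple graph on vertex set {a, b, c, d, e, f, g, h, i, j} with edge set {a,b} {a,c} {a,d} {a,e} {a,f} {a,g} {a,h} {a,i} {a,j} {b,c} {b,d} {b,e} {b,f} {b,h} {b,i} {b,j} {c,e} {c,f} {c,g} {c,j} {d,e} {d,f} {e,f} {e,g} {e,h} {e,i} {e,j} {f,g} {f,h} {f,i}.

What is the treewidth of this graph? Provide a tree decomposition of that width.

Treewidth 4.
Bags: B1 = {a, b, d, e, f}  B2 = {a, b, e, f, h}  B3 = {a, b, c, e, f}  B4 = {a, b, c, e, j}  B5 = {a, c, e, f, g}  B6 = {a, b, e, f, i}
Tree: B1–B2, B1–B3, B3–B4, B3–B5, B1–B6

The largest bag has 5 vertices, giving width 4; this decomposition certifies tw(G) ≤ 4. On the other hand G contains the 5-clique {a, b, c, e, j}. A clique must lie in a single bag of any decomposition, so no decomposition can have width below 4. The upper and lower bounds meet at 4, so that is the treewidth.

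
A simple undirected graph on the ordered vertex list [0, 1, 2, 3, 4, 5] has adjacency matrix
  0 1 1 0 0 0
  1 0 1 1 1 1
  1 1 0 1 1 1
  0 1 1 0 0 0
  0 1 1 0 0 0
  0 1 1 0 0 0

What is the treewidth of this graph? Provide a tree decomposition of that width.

The largest bag has 3 vertices, giving width 2; this decomposition certifies tw(G) ≤ 2. Conversely, {0, 1, 2} is a clique of size 3, and the vertices of any clique must share a bag in every tree decomposition; so some bag has ≥ 3 vertices and tw(G) ≥ 2. Combining the bounds, tw(G) = 2.

Treewidth 2.
One such decomposition:
Bags: B1 = {1, 2, 4}  B2 = {0, 1, 2}  B3 = {1, 2, 5}  B4 = {1, 2, 3}
Tree: B1–B2, B2–B3, B1–B4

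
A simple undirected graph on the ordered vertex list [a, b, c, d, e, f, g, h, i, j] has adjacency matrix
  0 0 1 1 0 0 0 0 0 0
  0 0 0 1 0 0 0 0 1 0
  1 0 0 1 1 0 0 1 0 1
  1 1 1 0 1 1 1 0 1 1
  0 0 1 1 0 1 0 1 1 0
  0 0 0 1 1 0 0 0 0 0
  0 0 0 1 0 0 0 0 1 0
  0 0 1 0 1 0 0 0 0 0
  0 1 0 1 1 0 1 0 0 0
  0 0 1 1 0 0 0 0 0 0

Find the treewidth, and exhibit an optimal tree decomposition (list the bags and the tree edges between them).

The largest bag has 3 vertices, giving width 2; this decomposition certifies tw(G) ≤ 2. Conversely, {d, e, f} is a clique of size 3, and the vertices of any clique must share a bag in every tree decomposition; so some bag has ≥ 3 vertices and tw(G) ≥ 2. Combining the bounds, tw(G) = 2.

Treewidth 2.
One optimal decomposition is:
Bags: B1 = {d, e, i}  B2 = {c, d, e}  B3 = {d, e, f}  B4 = {c, d, j}  B5 = {a, c, d}  B6 = {d, g, i}  B7 = {c, e, h}  B8 = {b, d, i}
Tree: B1–B2, B2–B3, B2–B4, B4–B5, B1–B6, B2–B7, B1–B8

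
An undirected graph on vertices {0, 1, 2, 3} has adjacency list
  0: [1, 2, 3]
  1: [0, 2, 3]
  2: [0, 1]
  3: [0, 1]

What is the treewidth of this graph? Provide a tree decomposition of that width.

Treewidth 2.
One optimal decomposition is:
Bags: B1 = {0, 1, 2}  B2 = {0, 1, 3}
Tree: B1–B2

Every bag has size at most 3, so the width is 3 − 1 = 2 and tw(G) ≤ 2. For the lower bound, the 3 vertices {0, 1, 2} are pairwise adjacent, and any tree decomposition puts a clique entirely inside one bag — forcing width ≥ 2. Combining the bounds, tw(G) = 2.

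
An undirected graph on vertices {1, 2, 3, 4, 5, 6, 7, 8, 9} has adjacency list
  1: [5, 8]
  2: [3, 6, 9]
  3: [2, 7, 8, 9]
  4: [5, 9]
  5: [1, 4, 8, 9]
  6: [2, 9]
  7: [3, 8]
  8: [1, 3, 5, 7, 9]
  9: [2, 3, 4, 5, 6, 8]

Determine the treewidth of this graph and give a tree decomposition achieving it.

Treewidth 2.
Bags: B1 = {2, 3, 9}  B2 = {3, 8, 9}  B3 = {3, 7, 8}  B4 = {5, 8, 9}  B5 = {2, 6, 9}  B6 = {1, 5, 8}  B7 = {4, 5, 9}
Tree: B1–B2, B2–B3, B2–B4, B1–B5, B4–B6, B4–B7

Each bag holds 3 vertices, so the decomposition has width 2, which upper-bounds the treewidth. On the other hand G contains the 3-clique {1, 5, 8}. A clique must lie in a single bag of any decomposition, so no decomposition can have width below 2. Combining the bounds, tw(G) = 2.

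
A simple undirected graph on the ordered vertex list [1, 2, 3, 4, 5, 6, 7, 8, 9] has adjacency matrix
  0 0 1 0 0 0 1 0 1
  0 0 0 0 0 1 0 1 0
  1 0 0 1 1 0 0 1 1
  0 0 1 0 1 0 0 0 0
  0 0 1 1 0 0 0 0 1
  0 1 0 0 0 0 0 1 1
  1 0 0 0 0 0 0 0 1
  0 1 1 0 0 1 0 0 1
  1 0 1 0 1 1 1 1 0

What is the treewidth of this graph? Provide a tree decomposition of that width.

Each bag holds 3 vertices, so the decomposition has width 2, which upper-bounds the treewidth. For the lower bound, the 3 vertices {3, 8, 9} are pairwise adjacent, and any tree decomposition puts a clique entirely inside one bag — forcing width ≥ 2. Combining the bounds, tw(G) = 2.

Treewidth 2.
One optimal decomposition is:
Bags: B1 = {1, 3, 9}  B2 = {3, 8, 9}  B3 = {6, 8, 9}  B4 = {2, 6, 8}  B5 = {3, 5, 9}  B6 = {3, 4, 5}  B7 = {1, 7, 9}
Tree: B1–B2, B2–B3, B3–B4, B2–B5, B5–B6, B1–B7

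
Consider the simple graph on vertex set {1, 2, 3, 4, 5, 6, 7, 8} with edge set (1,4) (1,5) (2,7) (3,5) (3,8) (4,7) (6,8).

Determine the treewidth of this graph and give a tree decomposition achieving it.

Each bag holds 2 vertices, so the decomposition has width 1, which upper-bounds the treewidth. Any graph with an edge has treewidth ≥ 1, and G has the edge 6–8. Combining the bounds, tw(G) = 1.

Treewidth 1.
One such decomposition:
Bags: B1 = {6, 8}  B2 = {3, 8}  B3 = {3, 5}  B4 = {1, 5}  B5 = {1, 4}  B6 = {4, 7}  B7 = {2, 7}
Tree: B1–B2, B2–B3, B3–B4, B4–B5, B5–B6, B6–B7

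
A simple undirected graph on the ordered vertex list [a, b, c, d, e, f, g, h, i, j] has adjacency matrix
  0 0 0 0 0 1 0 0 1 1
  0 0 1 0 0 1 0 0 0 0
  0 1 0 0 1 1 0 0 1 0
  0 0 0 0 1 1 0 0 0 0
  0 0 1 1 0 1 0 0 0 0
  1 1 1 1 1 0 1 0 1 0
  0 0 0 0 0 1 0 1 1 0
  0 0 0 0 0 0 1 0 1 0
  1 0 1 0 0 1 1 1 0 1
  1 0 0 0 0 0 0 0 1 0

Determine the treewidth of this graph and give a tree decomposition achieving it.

Each bag holds 3 vertices, so the decomposition has width 2, which upper-bounds the treewidth. Conversely, {a, i, j} is a clique of size 3, and the vertices of any clique must share a bag in every tree decomposition; so some bag has ≥ 3 vertices and tw(G) ≥ 2. Therefore the treewidth is 2.

Treewidth 2.
Bags: B1 = {c, f, i}  B2 = {b, c, f}  B3 = {f, g, i}  B4 = {a, f, i}  B5 = {c, e, f}  B6 = {g, h, i}  B7 = {a, i, j}  B8 = {d, e, f}
Tree: B1–B2, B1–B3, B3–B4, B1–B5, B3–B6, B4–B7, B5–B8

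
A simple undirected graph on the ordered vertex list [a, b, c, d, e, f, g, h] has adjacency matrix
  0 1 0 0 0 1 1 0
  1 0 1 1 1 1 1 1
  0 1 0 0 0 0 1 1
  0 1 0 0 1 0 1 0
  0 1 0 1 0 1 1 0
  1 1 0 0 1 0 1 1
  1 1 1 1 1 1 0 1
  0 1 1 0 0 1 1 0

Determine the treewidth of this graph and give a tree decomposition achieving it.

Every bag has size at most 4, so the width is 4 − 1 = 3 and tw(G) ≤ 3. Conversely, {b, d, e, g} is a clique of size 4, and the vertices of any clique must share a bag in every tree decomposition; so some bag has ≥ 4 vertices and tw(G) ≥ 3. Combining the bounds, tw(G) = 3.

Treewidth 3.
Bags: B1 = {b, f, g, h}  B2 = {a, b, f, g}  B3 = {b, c, g, h}  B4 = {b, e, f, g}  B5 = {b, d, e, g}
Tree: B1–B2, B1–B3, B2–B4, B4–B5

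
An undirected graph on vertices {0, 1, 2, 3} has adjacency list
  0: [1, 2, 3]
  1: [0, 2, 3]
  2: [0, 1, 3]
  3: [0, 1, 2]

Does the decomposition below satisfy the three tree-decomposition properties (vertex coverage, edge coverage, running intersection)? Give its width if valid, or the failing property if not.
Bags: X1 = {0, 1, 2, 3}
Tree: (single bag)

Yes; width 3.

Vertex coverage: the bags together contain {0, 1, 2, 3}, the full vertex set. Edge coverage: each edge of G has both endpoints in at least one bag. Running intersection: for every vertex, the bags containing it form a connected subtree. All three properties hold, so this is a valid tree decomposition of width max|bag| − 1 = 3, and hence tw(G) ≤ 3.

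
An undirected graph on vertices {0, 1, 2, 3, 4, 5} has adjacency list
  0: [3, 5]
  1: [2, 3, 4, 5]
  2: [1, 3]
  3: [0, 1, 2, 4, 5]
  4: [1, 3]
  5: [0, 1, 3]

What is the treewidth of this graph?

A width-2 tree decomposition is:
Bags: B1 = {1, 3, 4}  B2 = {1, 2, 3}  B3 = {1, 3, 5}  B4 = {0, 3, 5}
Tree: B1–B2, B1–B3, B3–B4
Every bag has size at most 3, so the width is 3 − 1 = 2 and tw(G) ≤ 2. For the lower bound, the 3 vertices {0, 3, 5} are pairwise adjacent, and any tree decomposition puts a clique entirely inside one bag — forcing width ≥ 2. Combining the bounds, tw(G) = 2.

2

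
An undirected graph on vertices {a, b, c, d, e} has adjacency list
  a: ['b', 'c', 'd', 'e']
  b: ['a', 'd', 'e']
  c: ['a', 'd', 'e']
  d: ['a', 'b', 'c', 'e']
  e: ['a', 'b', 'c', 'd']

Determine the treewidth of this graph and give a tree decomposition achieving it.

Every bag has size at most 4, so the width is 4 − 1 = 3 and tw(G) ≤ 3. For the lower bound, the 4 vertices {a, c, d, e} are pairwise adjacent, and any tree decomposition puts a clique entirely inside one bag — forcing width ≥ 3. Combining the bounds, tw(G) = 3.

Treewidth 3.
One such decomposition:
Bags: B1 = {a, c, d, e}  B2 = {a, b, d, e}
Tree: B1–B2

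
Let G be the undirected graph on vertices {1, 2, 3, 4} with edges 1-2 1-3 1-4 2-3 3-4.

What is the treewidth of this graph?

A width-2 tree decomposition is:
Bags: B1 = {1, 2, 3}  B2 = {1, 3, 4}
Tree: B1–B2
The largest bag has 3 vertices, giving width 2; this decomposition certifies tw(G) ≤ 2. On the other hand G contains the 3-clique {1, 2, 3}. A clique must lie in a single bag of any decomposition, so no decomposition can have width below 2. Therefore the treewidth is 2.

2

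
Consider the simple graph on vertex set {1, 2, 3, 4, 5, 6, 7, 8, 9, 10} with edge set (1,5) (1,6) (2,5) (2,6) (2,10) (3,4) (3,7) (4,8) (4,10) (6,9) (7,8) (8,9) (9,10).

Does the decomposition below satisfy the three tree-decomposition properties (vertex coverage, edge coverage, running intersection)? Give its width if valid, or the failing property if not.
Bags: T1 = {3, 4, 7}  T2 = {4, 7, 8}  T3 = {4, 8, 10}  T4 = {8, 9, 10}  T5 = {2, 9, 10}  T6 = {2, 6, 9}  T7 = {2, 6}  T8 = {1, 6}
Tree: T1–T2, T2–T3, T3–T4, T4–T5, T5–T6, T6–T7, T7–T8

No — vertex 5 appears in no bag.

A tree decomposition must satisfy three properties: every vertex lies in some bag; for every edge, both endpoints lie together in some bag; and for every vertex, the bags containing it form a connected subtree. Here vertex 5 appears in no bag, so the decomposition is invalid.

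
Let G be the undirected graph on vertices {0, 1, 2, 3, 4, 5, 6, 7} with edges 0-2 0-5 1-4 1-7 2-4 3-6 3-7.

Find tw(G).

1

A width-1 tree decomposition is:
Bags: B1 = {0, 5}  B2 = {0, 2}  B3 = {2, 4}  B4 = {1, 4}  B5 = {1, 7}  B6 = {3, 7}  B7 = {3, 6}
Tree: B1–B2, B2–B3, B3–B4, B4–B5, B5–B6, B6–B7
Every bag has size at most 2, so the width is 2 − 1 = 1 and tw(G) ≤ 1. Any graph with an edge has treewidth ≥ 1, and G has the edge 5–0. Therefore the treewidth is 1.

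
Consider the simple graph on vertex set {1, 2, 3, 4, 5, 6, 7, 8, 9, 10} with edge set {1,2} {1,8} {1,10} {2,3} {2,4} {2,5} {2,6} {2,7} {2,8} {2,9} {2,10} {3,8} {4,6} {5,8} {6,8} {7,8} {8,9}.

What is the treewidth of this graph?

A width-2 tree decomposition is:
Bags: B1 = {2, 3, 8}  B2 = {2, 6, 8}  B3 = {2, 8, 9}  B4 = {1, 2, 8}  B5 = {1, 2, 10}  B6 = {2, 7, 8}  B7 = {2, 4, 6}  B8 = {2, 5, 8}
Tree: B1–B2, B1–B3, B3–B4, B4–B5, B3–B6, B2–B7, B4–B8
Each bag holds 3 vertices, so the decomposition has width 2, which upper-bounds the treewidth. Conversely, {1, 2, 8} is a clique of size 3, and the vertices of any clique must share a bag in every tree decomposition; so some bag has ≥ 3 vertices and tw(G) ≥ 2. Combining the bounds, tw(G) = 2.

2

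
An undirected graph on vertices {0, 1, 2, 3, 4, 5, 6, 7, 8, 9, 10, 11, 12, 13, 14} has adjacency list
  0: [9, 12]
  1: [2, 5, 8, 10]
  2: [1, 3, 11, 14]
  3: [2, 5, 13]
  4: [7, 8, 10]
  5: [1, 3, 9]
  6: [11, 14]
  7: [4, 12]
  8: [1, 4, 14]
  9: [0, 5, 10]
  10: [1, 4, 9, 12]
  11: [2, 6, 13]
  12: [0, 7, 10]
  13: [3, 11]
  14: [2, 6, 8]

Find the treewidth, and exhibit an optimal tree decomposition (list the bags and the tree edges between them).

Every bag has size at most 4, so the width is 4 − 1 = 3 and tw(G) ≤ 3. For the lower bound: the 4 vertex sets {0,7,12}, {4}, {10}, {1,5,8,9} are disjoint, each induces a connected subgraph, and every pair is joined by at least one edge of G. Contracting each set to a single vertex therefore yields K_{4} as a minor, and since treewidth is minor-monotone, tw(G) ≥ tw(K_{4}) = 3. Combining the bounds, tw(G) = 3.

Treewidth 3.
Bags: B1 = {0, 4, 7, 12}  B2 = {0, 4, 10, 12}  B3 = {0, 4, 9, 10}  B4 = {4, 8, 9, 10}  B5 = {1, 8, 9, 10}  B6 = {1, 5, 8, 9}  B7 = {1, 5, 8, 14}  B8 = {1, 2, 5, 14}  B9 = {2, 3, 5, 14}  B10 = {2, 3, 6, 14}  B11 = {2, 3, 6, 11}  B12 = {3, 6, 11, 13}
Tree: B1–B2, B2–B3, B3–B4, B4–B5, B5–B6, B6–B7, B7–B8, B8–B9, B9–B10, B10–B11, B11–B12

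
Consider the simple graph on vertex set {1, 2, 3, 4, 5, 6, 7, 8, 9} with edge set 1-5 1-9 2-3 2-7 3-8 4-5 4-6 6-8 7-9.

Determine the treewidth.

A width-2 tree decomposition is:
Bags: B1 = {1, 7, 9}  B2 = {1, 2, 7}  B3 = {1, 2, 3}  B4 = {1, 3, 8}  B5 = {1, 6, 8}  B6 = {1, 4, 6}  B7 = {1, 4, 5}
Tree: B1–B2, B2–B3, B3–B4, B4–B5, B5–B6, B6–B7
The largest bag has 3 vertices, giving width 2; this decomposition certifies tw(G) ≤ 2. Since 1–9–7–2–3–8–6–4–5–1 is a cycle in G, G is not acyclic. Forests are exactly the graphs of treewidth ≤ 1, so tw(G) ≥ 2. Combining the bounds, tw(G) = 2.

2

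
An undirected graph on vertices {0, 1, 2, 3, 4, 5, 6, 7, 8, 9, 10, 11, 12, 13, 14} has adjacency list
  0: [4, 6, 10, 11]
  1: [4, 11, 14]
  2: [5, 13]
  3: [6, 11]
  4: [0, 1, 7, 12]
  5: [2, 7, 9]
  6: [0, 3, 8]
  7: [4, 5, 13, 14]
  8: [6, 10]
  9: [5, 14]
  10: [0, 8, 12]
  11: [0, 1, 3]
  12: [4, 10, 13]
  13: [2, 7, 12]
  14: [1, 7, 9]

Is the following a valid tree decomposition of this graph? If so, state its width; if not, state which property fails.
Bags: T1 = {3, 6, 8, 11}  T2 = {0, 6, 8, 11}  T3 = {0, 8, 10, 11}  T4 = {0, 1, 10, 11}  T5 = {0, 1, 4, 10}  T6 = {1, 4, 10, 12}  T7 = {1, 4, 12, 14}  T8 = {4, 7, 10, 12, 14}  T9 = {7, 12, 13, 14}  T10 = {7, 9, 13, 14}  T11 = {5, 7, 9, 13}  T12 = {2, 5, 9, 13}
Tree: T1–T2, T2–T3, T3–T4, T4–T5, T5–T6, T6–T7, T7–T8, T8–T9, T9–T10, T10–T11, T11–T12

A tree decomposition must satisfy three properties: every vertex lies in some bag; for every edge, both endpoints lie together in some bag; and for every vertex, the bags containing it form a connected subtree. Here bags containing vertex 10 are not connected in the tree, so the decomposition is invalid.

No — bags containing vertex 10 are not connected in the tree.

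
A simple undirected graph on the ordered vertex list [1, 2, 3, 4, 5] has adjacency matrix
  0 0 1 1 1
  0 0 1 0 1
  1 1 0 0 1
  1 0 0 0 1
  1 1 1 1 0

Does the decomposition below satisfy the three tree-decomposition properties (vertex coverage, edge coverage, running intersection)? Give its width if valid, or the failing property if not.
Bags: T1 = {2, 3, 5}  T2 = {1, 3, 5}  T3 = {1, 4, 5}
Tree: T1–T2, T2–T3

Checking the three conditions: (i) the bags cover all of {1, 2, 3, 4, 5}; (ii) for each edge, some bag contains both endpoints; (iii) the bags containing any fixed vertex form a subtree. All hold, so the decomposition is valid with width 3 − 1 = 2.

Yes; width 2.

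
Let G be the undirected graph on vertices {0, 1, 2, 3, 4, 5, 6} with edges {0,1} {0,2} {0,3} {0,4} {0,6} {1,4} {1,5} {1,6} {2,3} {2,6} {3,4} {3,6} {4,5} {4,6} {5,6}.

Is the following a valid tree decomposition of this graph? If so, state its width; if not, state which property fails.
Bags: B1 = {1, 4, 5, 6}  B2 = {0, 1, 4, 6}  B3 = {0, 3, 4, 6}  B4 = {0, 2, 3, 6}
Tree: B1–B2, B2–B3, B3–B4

Yes; width 3.

Every vertex of G appears in some bag (union = {0, 1, 2, 3, 4, 5, 6}); every edge is covered by a bag; and for each vertex v the set of bags containing v is connected in the bag tree. The decomposition is therefore valid. The largest bag has 4 vertices, so the width is 3.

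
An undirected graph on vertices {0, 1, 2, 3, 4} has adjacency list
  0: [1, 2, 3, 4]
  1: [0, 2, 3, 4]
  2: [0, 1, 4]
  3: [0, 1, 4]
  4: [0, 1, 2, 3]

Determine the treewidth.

A width-3 tree decomposition is:
Bags: B1 = {0, 1, 3, 4}  B2 = {0, 1, 2, 4}
Tree: B1–B2
Every bag has size at most 4, so the width is 4 − 1 = 3 and tw(G) ≤ 3. On the other hand G contains the 4-clique {0, 1, 2, 4}. A clique must lie in a single bag of any decomposition, so no decomposition can have width below 3. Therefore the treewidth is 3.

3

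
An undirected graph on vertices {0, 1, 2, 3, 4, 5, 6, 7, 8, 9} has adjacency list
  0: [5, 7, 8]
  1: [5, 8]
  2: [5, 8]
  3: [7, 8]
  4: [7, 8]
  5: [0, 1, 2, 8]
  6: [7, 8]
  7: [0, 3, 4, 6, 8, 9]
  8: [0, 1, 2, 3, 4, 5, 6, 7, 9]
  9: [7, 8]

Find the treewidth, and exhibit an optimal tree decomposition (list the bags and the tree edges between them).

Every bag has size at most 3, so the width is 3 − 1 = 2 and tw(G) ≤ 2. For the lower bound, the 3 vertices {1, 5, 8} are pairwise adjacent, and any tree decomposition puts a clique entirely inside one bag — forcing width ≥ 2. Hence tw(G) = 2 exactly.

Treewidth 2.
One optimal decomposition is:
Bags: B1 = {0, 5, 8}  B2 = {0, 7, 8}  B3 = {4, 7, 8}  B4 = {6, 7, 8}  B5 = {7, 8, 9}  B6 = {2, 5, 8}  B7 = {1, 5, 8}  B8 = {3, 7, 8}
Tree: B1–B2, B2–B3, B3–B4, B3–B5, B1–B6, B1–B7, B2–B8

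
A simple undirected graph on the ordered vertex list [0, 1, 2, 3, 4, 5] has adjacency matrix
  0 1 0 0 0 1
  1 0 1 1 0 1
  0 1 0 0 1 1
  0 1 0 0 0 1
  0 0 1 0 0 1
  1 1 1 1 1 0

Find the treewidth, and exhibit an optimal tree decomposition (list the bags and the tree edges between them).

Every bag has size at most 3, so the width is 3 − 1 = 2 and tw(G) ≤ 2. On the other hand G contains the 3-clique {0, 1, 5}. A clique must lie in a single bag of any decomposition, so no decomposition can have width below 2. Therefore the treewidth is 2.

Treewidth 2.
One optimal decomposition is:
Bags: B1 = {1, 2, 5}  B2 = {1, 3, 5}  B3 = {2, 4, 5}  B4 = {0, 1, 5}
Tree: B1–B2, B1–B3, B1–B4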